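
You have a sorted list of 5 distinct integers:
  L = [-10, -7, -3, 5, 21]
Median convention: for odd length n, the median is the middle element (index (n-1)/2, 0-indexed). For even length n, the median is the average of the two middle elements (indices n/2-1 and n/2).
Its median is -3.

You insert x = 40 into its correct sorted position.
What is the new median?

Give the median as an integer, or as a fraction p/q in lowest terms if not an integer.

Old list (sorted, length 5): [-10, -7, -3, 5, 21]
Old median = -3
Insert x = 40
Old length odd (5). Middle was index 2 = -3.
New length even (6). New median = avg of two middle elements.
x = 40: 5 elements are < x, 0 elements are > x.
New sorted list: [-10, -7, -3, 5, 21, 40]
New median = 1

Answer: 1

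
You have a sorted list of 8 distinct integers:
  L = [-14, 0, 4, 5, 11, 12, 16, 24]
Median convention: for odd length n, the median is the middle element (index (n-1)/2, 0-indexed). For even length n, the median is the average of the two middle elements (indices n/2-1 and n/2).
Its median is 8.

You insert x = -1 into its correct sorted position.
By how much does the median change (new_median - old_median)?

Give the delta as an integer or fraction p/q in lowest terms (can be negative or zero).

Answer: -3

Derivation:
Old median = 8
After inserting x = -1: new sorted = [-14, -1, 0, 4, 5, 11, 12, 16, 24]
New median = 5
Delta = 5 - 8 = -3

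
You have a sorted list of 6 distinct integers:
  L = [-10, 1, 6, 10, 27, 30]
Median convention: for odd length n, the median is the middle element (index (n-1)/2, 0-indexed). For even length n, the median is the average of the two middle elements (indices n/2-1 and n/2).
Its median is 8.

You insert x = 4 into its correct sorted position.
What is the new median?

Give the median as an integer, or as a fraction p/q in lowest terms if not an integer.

Answer: 6

Derivation:
Old list (sorted, length 6): [-10, 1, 6, 10, 27, 30]
Old median = 8
Insert x = 4
Old length even (6). Middle pair: indices 2,3 = 6,10.
New length odd (7). New median = single middle element.
x = 4: 2 elements are < x, 4 elements are > x.
New sorted list: [-10, 1, 4, 6, 10, 27, 30]
New median = 6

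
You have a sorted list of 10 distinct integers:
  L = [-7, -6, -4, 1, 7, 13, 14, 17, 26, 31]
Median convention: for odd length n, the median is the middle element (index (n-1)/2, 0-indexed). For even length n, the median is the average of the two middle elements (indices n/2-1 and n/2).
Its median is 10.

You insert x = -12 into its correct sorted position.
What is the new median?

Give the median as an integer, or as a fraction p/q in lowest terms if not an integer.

Old list (sorted, length 10): [-7, -6, -4, 1, 7, 13, 14, 17, 26, 31]
Old median = 10
Insert x = -12
Old length even (10). Middle pair: indices 4,5 = 7,13.
New length odd (11). New median = single middle element.
x = -12: 0 elements are < x, 10 elements are > x.
New sorted list: [-12, -7, -6, -4, 1, 7, 13, 14, 17, 26, 31]
New median = 7

Answer: 7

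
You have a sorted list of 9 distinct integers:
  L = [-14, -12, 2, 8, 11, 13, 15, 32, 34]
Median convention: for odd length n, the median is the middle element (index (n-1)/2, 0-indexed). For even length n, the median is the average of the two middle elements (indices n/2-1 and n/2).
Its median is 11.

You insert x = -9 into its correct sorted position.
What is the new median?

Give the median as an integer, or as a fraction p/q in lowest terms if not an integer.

Old list (sorted, length 9): [-14, -12, 2, 8, 11, 13, 15, 32, 34]
Old median = 11
Insert x = -9
Old length odd (9). Middle was index 4 = 11.
New length even (10). New median = avg of two middle elements.
x = -9: 2 elements are < x, 7 elements are > x.
New sorted list: [-14, -12, -9, 2, 8, 11, 13, 15, 32, 34]
New median = 19/2

Answer: 19/2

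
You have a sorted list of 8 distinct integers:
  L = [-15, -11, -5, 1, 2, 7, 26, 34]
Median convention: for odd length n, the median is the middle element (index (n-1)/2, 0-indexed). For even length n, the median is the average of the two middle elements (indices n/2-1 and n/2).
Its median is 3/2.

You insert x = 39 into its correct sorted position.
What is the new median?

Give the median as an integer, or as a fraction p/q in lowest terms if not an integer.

Answer: 2

Derivation:
Old list (sorted, length 8): [-15, -11, -5, 1, 2, 7, 26, 34]
Old median = 3/2
Insert x = 39
Old length even (8). Middle pair: indices 3,4 = 1,2.
New length odd (9). New median = single middle element.
x = 39: 8 elements are < x, 0 elements are > x.
New sorted list: [-15, -11, -5, 1, 2, 7, 26, 34, 39]
New median = 2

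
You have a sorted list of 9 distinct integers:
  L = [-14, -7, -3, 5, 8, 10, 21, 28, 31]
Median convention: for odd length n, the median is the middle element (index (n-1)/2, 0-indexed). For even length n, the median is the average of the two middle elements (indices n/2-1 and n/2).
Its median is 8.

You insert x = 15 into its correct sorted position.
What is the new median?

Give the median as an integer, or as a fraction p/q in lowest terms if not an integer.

Old list (sorted, length 9): [-14, -7, -3, 5, 8, 10, 21, 28, 31]
Old median = 8
Insert x = 15
Old length odd (9). Middle was index 4 = 8.
New length even (10). New median = avg of two middle elements.
x = 15: 6 elements are < x, 3 elements are > x.
New sorted list: [-14, -7, -3, 5, 8, 10, 15, 21, 28, 31]
New median = 9

Answer: 9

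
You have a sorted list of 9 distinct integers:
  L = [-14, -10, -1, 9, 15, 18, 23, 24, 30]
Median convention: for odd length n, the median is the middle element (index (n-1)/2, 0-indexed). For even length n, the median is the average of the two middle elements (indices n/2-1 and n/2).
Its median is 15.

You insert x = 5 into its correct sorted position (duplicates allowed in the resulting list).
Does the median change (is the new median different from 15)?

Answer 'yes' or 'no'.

Answer: yes

Derivation:
Old median = 15
Insert x = 5
New median = 12
Changed? yes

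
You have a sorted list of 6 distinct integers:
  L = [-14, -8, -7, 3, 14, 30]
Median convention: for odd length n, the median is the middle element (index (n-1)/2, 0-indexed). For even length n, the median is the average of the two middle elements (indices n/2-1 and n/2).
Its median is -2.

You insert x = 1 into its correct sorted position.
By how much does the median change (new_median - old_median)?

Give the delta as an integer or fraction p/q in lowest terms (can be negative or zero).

Answer: 3

Derivation:
Old median = -2
After inserting x = 1: new sorted = [-14, -8, -7, 1, 3, 14, 30]
New median = 1
Delta = 1 - -2 = 3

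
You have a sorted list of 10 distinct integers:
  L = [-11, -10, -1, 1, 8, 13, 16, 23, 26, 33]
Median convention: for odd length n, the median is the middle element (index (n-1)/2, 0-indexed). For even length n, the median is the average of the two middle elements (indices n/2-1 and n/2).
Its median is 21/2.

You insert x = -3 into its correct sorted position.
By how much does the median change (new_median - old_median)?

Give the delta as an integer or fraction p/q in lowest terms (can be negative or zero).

Answer: -5/2

Derivation:
Old median = 21/2
After inserting x = -3: new sorted = [-11, -10, -3, -1, 1, 8, 13, 16, 23, 26, 33]
New median = 8
Delta = 8 - 21/2 = -5/2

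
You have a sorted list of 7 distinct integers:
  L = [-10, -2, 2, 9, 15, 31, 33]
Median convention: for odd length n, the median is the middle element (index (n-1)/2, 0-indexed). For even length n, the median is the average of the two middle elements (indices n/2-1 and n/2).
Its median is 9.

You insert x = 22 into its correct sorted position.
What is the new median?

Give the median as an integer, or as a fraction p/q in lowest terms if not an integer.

Answer: 12

Derivation:
Old list (sorted, length 7): [-10, -2, 2, 9, 15, 31, 33]
Old median = 9
Insert x = 22
Old length odd (7). Middle was index 3 = 9.
New length even (8). New median = avg of two middle elements.
x = 22: 5 elements are < x, 2 elements are > x.
New sorted list: [-10, -2, 2, 9, 15, 22, 31, 33]
New median = 12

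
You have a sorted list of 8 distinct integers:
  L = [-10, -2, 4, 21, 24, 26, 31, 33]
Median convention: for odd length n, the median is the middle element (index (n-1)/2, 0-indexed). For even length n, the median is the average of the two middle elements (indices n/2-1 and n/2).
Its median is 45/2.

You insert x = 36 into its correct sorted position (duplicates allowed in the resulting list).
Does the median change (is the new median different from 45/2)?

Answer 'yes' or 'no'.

Old median = 45/2
Insert x = 36
New median = 24
Changed? yes

Answer: yes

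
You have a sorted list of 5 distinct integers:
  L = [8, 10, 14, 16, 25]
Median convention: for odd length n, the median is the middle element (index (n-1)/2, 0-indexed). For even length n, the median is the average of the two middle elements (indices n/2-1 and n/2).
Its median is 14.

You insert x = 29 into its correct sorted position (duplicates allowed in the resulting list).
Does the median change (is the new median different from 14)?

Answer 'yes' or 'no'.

Old median = 14
Insert x = 29
New median = 15
Changed? yes

Answer: yes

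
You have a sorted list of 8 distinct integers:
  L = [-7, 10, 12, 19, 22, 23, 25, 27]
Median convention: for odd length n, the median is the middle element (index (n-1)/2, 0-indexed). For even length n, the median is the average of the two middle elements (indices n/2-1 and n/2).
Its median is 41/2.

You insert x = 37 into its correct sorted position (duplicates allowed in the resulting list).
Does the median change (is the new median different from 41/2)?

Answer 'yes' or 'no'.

Old median = 41/2
Insert x = 37
New median = 22
Changed? yes

Answer: yes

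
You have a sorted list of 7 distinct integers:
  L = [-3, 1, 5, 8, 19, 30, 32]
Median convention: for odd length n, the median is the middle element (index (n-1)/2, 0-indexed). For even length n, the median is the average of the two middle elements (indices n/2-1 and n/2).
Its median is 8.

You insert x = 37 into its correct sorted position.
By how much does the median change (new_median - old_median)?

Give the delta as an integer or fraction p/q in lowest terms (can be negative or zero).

Answer: 11/2

Derivation:
Old median = 8
After inserting x = 37: new sorted = [-3, 1, 5, 8, 19, 30, 32, 37]
New median = 27/2
Delta = 27/2 - 8 = 11/2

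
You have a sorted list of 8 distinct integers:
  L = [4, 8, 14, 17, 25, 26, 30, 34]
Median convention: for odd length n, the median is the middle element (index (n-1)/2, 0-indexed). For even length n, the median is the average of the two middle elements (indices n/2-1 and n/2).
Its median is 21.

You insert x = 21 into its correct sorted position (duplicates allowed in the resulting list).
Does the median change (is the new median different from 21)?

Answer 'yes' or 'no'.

Old median = 21
Insert x = 21
New median = 21
Changed? no

Answer: no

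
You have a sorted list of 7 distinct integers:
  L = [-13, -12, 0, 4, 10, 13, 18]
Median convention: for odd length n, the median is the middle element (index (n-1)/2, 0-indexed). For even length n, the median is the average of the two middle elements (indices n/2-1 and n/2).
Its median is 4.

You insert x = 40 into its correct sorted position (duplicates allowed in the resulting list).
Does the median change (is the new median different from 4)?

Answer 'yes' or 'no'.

Answer: yes

Derivation:
Old median = 4
Insert x = 40
New median = 7
Changed? yes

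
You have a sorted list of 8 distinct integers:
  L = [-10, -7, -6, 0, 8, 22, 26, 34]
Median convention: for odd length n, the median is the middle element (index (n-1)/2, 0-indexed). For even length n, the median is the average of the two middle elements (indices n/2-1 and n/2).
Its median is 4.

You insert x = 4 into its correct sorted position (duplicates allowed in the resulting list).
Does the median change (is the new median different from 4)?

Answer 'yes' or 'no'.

Old median = 4
Insert x = 4
New median = 4
Changed? no

Answer: no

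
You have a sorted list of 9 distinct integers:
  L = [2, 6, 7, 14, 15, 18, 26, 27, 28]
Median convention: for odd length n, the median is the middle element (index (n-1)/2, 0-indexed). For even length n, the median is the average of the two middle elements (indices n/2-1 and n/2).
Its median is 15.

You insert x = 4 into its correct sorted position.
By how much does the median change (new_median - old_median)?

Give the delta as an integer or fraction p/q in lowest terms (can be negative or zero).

Old median = 15
After inserting x = 4: new sorted = [2, 4, 6, 7, 14, 15, 18, 26, 27, 28]
New median = 29/2
Delta = 29/2 - 15 = -1/2

Answer: -1/2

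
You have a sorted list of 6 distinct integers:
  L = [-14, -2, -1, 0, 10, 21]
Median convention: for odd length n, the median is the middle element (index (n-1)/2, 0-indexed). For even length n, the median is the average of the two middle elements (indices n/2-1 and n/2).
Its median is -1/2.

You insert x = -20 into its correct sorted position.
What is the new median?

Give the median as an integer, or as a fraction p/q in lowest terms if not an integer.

Old list (sorted, length 6): [-14, -2, -1, 0, 10, 21]
Old median = -1/2
Insert x = -20
Old length even (6). Middle pair: indices 2,3 = -1,0.
New length odd (7). New median = single middle element.
x = -20: 0 elements are < x, 6 elements are > x.
New sorted list: [-20, -14, -2, -1, 0, 10, 21]
New median = -1

Answer: -1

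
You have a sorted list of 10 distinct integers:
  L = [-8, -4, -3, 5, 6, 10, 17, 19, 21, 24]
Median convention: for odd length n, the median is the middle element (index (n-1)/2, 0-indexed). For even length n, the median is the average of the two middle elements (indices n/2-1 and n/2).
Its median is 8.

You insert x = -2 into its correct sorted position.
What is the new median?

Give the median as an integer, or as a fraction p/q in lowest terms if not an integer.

Answer: 6

Derivation:
Old list (sorted, length 10): [-8, -4, -3, 5, 6, 10, 17, 19, 21, 24]
Old median = 8
Insert x = -2
Old length even (10). Middle pair: indices 4,5 = 6,10.
New length odd (11). New median = single middle element.
x = -2: 3 elements are < x, 7 elements are > x.
New sorted list: [-8, -4, -3, -2, 5, 6, 10, 17, 19, 21, 24]
New median = 6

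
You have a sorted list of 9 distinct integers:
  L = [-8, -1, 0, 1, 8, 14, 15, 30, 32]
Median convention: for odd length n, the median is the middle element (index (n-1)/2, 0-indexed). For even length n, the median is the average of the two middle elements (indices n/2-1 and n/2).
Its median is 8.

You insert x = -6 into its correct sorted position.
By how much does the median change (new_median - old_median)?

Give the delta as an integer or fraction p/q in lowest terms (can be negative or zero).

Answer: -7/2

Derivation:
Old median = 8
After inserting x = -6: new sorted = [-8, -6, -1, 0, 1, 8, 14, 15, 30, 32]
New median = 9/2
Delta = 9/2 - 8 = -7/2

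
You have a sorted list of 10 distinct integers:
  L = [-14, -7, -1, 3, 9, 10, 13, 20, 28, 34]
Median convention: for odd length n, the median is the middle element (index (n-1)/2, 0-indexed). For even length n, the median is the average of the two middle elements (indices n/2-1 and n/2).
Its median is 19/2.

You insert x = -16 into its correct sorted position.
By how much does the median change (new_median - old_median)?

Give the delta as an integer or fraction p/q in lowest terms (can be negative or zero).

Answer: -1/2

Derivation:
Old median = 19/2
After inserting x = -16: new sorted = [-16, -14, -7, -1, 3, 9, 10, 13, 20, 28, 34]
New median = 9
Delta = 9 - 19/2 = -1/2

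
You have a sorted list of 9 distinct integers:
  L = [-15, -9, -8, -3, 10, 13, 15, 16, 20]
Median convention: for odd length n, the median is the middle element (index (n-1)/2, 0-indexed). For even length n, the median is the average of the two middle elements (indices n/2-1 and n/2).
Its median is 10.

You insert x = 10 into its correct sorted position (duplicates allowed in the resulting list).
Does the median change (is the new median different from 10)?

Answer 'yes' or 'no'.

Answer: no

Derivation:
Old median = 10
Insert x = 10
New median = 10
Changed? no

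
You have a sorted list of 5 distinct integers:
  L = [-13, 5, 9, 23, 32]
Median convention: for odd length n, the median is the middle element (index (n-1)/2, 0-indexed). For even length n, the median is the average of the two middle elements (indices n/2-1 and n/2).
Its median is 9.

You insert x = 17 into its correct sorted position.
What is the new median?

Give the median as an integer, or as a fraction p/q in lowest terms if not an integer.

Answer: 13

Derivation:
Old list (sorted, length 5): [-13, 5, 9, 23, 32]
Old median = 9
Insert x = 17
Old length odd (5). Middle was index 2 = 9.
New length even (6). New median = avg of two middle elements.
x = 17: 3 elements are < x, 2 elements are > x.
New sorted list: [-13, 5, 9, 17, 23, 32]
New median = 13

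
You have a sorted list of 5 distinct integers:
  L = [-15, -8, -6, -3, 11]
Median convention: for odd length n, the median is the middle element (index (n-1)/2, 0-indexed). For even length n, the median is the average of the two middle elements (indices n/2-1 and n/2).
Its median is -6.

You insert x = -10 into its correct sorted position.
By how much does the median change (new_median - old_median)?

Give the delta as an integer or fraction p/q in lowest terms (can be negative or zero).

Answer: -1

Derivation:
Old median = -6
After inserting x = -10: new sorted = [-15, -10, -8, -6, -3, 11]
New median = -7
Delta = -7 - -6 = -1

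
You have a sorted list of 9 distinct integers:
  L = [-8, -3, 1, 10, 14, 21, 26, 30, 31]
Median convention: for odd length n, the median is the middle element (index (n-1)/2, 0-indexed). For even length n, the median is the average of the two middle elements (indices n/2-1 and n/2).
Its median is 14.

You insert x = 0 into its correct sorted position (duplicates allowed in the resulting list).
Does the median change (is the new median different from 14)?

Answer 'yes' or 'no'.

Old median = 14
Insert x = 0
New median = 12
Changed? yes

Answer: yes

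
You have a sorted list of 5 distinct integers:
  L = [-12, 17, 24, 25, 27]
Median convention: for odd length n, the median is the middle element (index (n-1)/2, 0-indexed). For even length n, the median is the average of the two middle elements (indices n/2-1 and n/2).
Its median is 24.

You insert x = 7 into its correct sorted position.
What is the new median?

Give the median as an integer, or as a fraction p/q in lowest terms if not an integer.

Old list (sorted, length 5): [-12, 17, 24, 25, 27]
Old median = 24
Insert x = 7
Old length odd (5). Middle was index 2 = 24.
New length even (6). New median = avg of two middle elements.
x = 7: 1 elements are < x, 4 elements are > x.
New sorted list: [-12, 7, 17, 24, 25, 27]
New median = 41/2

Answer: 41/2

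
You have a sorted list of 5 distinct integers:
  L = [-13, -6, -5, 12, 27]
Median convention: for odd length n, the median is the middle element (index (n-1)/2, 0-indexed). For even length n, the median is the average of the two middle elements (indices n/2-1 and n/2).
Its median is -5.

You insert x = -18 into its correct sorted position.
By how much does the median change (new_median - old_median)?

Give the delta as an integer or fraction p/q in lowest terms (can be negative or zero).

Answer: -1/2

Derivation:
Old median = -5
After inserting x = -18: new sorted = [-18, -13, -6, -5, 12, 27]
New median = -11/2
Delta = -11/2 - -5 = -1/2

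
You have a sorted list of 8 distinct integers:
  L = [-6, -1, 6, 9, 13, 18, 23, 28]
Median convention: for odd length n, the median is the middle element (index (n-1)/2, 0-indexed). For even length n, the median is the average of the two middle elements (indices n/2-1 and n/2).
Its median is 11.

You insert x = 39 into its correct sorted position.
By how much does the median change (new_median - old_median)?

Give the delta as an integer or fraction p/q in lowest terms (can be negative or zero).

Answer: 2

Derivation:
Old median = 11
After inserting x = 39: new sorted = [-6, -1, 6, 9, 13, 18, 23, 28, 39]
New median = 13
Delta = 13 - 11 = 2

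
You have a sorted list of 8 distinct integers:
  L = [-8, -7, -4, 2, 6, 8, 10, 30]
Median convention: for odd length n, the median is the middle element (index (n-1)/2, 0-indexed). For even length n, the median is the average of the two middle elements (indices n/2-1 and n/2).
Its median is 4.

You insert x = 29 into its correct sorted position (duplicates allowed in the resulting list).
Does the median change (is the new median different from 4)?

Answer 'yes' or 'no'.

Old median = 4
Insert x = 29
New median = 6
Changed? yes

Answer: yes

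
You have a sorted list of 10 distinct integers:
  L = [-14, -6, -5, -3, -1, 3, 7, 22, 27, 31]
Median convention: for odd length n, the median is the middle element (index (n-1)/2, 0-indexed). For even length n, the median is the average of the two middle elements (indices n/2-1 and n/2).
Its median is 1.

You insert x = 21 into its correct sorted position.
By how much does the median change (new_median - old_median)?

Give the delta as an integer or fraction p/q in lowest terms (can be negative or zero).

Old median = 1
After inserting x = 21: new sorted = [-14, -6, -5, -3, -1, 3, 7, 21, 22, 27, 31]
New median = 3
Delta = 3 - 1 = 2

Answer: 2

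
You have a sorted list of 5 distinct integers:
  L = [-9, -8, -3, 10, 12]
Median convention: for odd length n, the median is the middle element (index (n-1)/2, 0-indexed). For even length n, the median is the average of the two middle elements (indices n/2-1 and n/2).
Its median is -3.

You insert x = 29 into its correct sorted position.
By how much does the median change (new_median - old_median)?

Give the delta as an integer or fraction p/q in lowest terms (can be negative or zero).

Answer: 13/2

Derivation:
Old median = -3
After inserting x = 29: new sorted = [-9, -8, -3, 10, 12, 29]
New median = 7/2
Delta = 7/2 - -3 = 13/2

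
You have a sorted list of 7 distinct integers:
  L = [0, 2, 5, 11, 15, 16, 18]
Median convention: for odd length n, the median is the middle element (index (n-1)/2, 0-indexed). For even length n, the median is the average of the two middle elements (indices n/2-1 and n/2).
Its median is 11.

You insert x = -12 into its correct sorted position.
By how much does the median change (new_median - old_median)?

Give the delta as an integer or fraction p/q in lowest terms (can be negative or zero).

Answer: -3

Derivation:
Old median = 11
After inserting x = -12: new sorted = [-12, 0, 2, 5, 11, 15, 16, 18]
New median = 8
Delta = 8 - 11 = -3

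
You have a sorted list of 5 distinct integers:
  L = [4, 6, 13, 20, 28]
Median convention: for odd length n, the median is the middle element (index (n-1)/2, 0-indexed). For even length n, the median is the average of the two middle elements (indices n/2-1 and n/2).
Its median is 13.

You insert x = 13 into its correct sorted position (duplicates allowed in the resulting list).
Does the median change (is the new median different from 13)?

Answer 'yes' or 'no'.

Old median = 13
Insert x = 13
New median = 13
Changed? no

Answer: no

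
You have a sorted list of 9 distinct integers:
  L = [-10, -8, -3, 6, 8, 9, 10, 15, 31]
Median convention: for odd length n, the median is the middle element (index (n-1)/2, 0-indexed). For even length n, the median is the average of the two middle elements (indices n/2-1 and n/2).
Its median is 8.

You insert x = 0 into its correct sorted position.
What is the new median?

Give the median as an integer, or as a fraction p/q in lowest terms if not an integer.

Answer: 7

Derivation:
Old list (sorted, length 9): [-10, -8, -3, 6, 8, 9, 10, 15, 31]
Old median = 8
Insert x = 0
Old length odd (9). Middle was index 4 = 8.
New length even (10). New median = avg of two middle elements.
x = 0: 3 elements are < x, 6 elements are > x.
New sorted list: [-10, -8, -3, 0, 6, 8, 9, 10, 15, 31]
New median = 7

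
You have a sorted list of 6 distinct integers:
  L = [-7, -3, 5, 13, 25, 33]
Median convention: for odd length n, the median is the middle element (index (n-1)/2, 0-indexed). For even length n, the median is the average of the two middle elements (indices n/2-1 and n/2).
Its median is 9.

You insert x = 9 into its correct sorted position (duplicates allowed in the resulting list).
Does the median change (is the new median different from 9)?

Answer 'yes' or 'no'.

Answer: no

Derivation:
Old median = 9
Insert x = 9
New median = 9
Changed? no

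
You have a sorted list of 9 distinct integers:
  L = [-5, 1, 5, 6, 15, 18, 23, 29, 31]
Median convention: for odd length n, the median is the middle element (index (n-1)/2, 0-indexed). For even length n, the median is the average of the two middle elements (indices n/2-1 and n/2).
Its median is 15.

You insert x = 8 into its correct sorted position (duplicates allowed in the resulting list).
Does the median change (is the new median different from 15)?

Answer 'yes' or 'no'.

Old median = 15
Insert x = 8
New median = 23/2
Changed? yes

Answer: yes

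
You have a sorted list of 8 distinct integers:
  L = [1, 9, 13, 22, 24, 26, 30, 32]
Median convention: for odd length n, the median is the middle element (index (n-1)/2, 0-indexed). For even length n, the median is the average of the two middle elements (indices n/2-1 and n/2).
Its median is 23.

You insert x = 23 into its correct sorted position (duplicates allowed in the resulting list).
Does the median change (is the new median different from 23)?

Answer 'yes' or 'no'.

Answer: no

Derivation:
Old median = 23
Insert x = 23
New median = 23
Changed? no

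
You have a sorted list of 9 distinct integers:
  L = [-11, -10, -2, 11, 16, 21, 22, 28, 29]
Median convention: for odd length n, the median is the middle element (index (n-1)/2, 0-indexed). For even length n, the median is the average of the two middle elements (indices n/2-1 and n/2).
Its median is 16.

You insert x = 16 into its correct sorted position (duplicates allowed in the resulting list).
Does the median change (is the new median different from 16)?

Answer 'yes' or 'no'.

Answer: no

Derivation:
Old median = 16
Insert x = 16
New median = 16
Changed? no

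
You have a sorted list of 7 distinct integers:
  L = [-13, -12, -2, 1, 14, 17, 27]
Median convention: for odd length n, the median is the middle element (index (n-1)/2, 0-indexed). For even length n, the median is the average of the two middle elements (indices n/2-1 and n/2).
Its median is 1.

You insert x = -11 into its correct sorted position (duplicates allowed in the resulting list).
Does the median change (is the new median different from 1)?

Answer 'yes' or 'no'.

Answer: yes

Derivation:
Old median = 1
Insert x = -11
New median = -1/2
Changed? yes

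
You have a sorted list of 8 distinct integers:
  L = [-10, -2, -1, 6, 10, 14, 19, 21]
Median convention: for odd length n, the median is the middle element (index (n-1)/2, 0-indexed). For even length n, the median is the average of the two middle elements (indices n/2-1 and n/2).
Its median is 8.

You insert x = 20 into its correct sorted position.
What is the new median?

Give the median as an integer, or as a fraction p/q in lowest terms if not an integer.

Old list (sorted, length 8): [-10, -2, -1, 6, 10, 14, 19, 21]
Old median = 8
Insert x = 20
Old length even (8). Middle pair: indices 3,4 = 6,10.
New length odd (9). New median = single middle element.
x = 20: 7 elements are < x, 1 elements are > x.
New sorted list: [-10, -2, -1, 6, 10, 14, 19, 20, 21]
New median = 10

Answer: 10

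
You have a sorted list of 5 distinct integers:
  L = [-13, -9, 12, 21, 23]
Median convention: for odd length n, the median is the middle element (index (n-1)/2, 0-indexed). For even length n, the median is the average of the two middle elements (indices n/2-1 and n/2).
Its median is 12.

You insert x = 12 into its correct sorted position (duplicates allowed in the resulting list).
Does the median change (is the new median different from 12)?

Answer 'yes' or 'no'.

Old median = 12
Insert x = 12
New median = 12
Changed? no

Answer: no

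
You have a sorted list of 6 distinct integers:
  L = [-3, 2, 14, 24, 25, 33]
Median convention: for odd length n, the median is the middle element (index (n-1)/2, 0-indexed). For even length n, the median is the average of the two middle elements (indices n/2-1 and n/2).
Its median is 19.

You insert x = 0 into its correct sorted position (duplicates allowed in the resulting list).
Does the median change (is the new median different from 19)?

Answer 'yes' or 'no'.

Answer: yes

Derivation:
Old median = 19
Insert x = 0
New median = 14
Changed? yes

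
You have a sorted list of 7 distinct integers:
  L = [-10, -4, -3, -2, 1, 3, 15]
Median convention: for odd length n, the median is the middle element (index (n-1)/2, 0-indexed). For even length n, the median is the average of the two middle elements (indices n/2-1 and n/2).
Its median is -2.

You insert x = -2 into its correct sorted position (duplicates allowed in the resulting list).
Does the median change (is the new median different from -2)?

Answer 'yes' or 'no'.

Old median = -2
Insert x = -2
New median = -2
Changed? no

Answer: no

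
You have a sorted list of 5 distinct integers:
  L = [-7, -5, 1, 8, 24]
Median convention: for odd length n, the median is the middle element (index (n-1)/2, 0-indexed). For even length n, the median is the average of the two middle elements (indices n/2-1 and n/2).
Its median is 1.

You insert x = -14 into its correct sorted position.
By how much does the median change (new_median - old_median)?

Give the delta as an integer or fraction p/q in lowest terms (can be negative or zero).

Old median = 1
After inserting x = -14: new sorted = [-14, -7, -5, 1, 8, 24]
New median = -2
Delta = -2 - 1 = -3

Answer: -3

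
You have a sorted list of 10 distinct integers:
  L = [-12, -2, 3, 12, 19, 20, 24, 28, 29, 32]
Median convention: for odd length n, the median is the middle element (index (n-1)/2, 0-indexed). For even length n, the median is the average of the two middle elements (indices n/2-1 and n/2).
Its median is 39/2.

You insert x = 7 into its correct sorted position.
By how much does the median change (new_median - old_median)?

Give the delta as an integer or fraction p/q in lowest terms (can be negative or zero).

Answer: -1/2

Derivation:
Old median = 39/2
After inserting x = 7: new sorted = [-12, -2, 3, 7, 12, 19, 20, 24, 28, 29, 32]
New median = 19
Delta = 19 - 39/2 = -1/2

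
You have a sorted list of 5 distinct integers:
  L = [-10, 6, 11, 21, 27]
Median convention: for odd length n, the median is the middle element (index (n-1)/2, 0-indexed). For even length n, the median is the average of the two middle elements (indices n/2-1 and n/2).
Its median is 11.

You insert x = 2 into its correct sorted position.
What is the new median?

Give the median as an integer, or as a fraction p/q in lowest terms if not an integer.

Answer: 17/2

Derivation:
Old list (sorted, length 5): [-10, 6, 11, 21, 27]
Old median = 11
Insert x = 2
Old length odd (5). Middle was index 2 = 11.
New length even (6). New median = avg of two middle elements.
x = 2: 1 elements are < x, 4 elements are > x.
New sorted list: [-10, 2, 6, 11, 21, 27]
New median = 17/2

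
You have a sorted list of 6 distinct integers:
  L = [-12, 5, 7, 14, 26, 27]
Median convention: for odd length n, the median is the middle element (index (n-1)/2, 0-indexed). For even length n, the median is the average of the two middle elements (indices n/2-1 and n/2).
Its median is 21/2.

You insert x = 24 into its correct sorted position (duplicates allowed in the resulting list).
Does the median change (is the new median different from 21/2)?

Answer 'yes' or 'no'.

Answer: yes

Derivation:
Old median = 21/2
Insert x = 24
New median = 14
Changed? yes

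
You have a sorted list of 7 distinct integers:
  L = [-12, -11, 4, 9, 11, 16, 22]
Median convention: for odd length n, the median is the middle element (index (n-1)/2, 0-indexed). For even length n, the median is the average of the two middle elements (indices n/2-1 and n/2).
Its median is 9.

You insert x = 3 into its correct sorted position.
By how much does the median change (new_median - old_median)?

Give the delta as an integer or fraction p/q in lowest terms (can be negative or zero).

Answer: -5/2

Derivation:
Old median = 9
After inserting x = 3: new sorted = [-12, -11, 3, 4, 9, 11, 16, 22]
New median = 13/2
Delta = 13/2 - 9 = -5/2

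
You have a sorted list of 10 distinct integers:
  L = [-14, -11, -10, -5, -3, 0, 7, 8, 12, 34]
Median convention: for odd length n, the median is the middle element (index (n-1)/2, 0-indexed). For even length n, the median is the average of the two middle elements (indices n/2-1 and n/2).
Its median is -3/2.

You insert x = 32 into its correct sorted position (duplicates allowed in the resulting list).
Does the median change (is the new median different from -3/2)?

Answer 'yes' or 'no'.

Answer: yes

Derivation:
Old median = -3/2
Insert x = 32
New median = 0
Changed? yes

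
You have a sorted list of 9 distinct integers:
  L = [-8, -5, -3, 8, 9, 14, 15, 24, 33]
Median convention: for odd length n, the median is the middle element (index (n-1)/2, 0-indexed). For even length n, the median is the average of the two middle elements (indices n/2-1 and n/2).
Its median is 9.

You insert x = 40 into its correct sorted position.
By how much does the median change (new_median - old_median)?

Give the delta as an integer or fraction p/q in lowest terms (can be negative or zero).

Answer: 5/2

Derivation:
Old median = 9
After inserting x = 40: new sorted = [-8, -5, -3, 8, 9, 14, 15, 24, 33, 40]
New median = 23/2
Delta = 23/2 - 9 = 5/2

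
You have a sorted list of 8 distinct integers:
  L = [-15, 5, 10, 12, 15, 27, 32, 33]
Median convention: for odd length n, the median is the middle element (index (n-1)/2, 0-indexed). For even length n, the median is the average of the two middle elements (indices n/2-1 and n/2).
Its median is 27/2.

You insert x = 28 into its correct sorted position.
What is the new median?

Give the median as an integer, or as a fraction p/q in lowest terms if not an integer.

Old list (sorted, length 8): [-15, 5, 10, 12, 15, 27, 32, 33]
Old median = 27/2
Insert x = 28
Old length even (8). Middle pair: indices 3,4 = 12,15.
New length odd (9). New median = single middle element.
x = 28: 6 elements are < x, 2 elements are > x.
New sorted list: [-15, 5, 10, 12, 15, 27, 28, 32, 33]
New median = 15

Answer: 15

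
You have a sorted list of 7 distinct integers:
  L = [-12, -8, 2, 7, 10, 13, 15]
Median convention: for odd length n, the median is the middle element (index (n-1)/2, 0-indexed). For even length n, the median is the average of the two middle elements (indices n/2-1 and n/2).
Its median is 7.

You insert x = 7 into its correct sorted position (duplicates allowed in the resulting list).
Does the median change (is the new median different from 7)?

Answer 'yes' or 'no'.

Answer: no

Derivation:
Old median = 7
Insert x = 7
New median = 7
Changed? no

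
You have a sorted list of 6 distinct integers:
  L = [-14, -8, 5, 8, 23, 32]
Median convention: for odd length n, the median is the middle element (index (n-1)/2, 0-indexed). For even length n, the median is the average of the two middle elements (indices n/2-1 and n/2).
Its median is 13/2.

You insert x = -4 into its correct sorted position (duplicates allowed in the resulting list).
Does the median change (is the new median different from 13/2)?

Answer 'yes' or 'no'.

Old median = 13/2
Insert x = -4
New median = 5
Changed? yes

Answer: yes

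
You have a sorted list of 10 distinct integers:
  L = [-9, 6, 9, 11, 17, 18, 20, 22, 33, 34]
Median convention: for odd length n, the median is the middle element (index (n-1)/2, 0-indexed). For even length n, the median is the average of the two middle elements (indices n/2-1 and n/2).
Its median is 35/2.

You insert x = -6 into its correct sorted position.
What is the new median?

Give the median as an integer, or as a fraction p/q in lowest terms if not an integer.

Old list (sorted, length 10): [-9, 6, 9, 11, 17, 18, 20, 22, 33, 34]
Old median = 35/2
Insert x = -6
Old length even (10). Middle pair: indices 4,5 = 17,18.
New length odd (11). New median = single middle element.
x = -6: 1 elements are < x, 9 elements are > x.
New sorted list: [-9, -6, 6, 9, 11, 17, 18, 20, 22, 33, 34]
New median = 17

Answer: 17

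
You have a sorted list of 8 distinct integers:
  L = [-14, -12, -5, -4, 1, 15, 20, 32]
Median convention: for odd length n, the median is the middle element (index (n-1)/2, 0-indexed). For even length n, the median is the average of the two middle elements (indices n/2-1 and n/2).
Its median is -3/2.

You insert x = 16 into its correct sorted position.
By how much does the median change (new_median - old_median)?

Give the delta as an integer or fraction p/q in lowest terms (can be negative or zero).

Old median = -3/2
After inserting x = 16: new sorted = [-14, -12, -5, -4, 1, 15, 16, 20, 32]
New median = 1
Delta = 1 - -3/2 = 5/2

Answer: 5/2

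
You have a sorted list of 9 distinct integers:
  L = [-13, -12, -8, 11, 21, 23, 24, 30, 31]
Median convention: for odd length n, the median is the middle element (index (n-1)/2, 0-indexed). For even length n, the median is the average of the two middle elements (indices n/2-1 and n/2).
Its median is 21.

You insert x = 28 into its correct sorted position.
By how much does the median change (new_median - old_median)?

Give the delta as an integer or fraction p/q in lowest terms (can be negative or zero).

Answer: 1

Derivation:
Old median = 21
After inserting x = 28: new sorted = [-13, -12, -8, 11, 21, 23, 24, 28, 30, 31]
New median = 22
Delta = 22 - 21 = 1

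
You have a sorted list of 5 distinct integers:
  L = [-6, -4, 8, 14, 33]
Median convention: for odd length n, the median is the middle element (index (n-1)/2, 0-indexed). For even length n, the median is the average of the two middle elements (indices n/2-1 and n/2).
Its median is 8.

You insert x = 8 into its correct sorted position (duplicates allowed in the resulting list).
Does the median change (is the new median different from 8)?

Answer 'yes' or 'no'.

Old median = 8
Insert x = 8
New median = 8
Changed? no

Answer: no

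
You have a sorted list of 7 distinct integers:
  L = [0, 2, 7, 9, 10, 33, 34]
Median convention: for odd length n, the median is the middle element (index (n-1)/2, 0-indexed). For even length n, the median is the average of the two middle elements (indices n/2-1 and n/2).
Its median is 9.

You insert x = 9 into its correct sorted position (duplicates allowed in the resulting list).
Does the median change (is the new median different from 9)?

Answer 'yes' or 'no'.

Answer: no

Derivation:
Old median = 9
Insert x = 9
New median = 9
Changed? no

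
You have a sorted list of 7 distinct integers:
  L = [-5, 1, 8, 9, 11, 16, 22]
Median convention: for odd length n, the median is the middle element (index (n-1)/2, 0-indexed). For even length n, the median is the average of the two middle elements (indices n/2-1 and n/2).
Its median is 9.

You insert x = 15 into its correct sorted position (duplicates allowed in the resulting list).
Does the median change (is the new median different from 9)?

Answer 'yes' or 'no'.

Answer: yes

Derivation:
Old median = 9
Insert x = 15
New median = 10
Changed? yes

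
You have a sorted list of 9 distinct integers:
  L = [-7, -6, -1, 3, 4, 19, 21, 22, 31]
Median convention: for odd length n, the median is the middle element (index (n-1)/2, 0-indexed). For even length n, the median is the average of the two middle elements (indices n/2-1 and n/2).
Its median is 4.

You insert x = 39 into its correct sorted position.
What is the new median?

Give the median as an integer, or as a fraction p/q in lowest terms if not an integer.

Old list (sorted, length 9): [-7, -6, -1, 3, 4, 19, 21, 22, 31]
Old median = 4
Insert x = 39
Old length odd (9). Middle was index 4 = 4.
New length even (10). New median = avg of two middle elements.
x = 39: 9 elements are < x, 0 elements are > x.
New sorted list: [-7, -6, -1, 3, 4, 19, 21, 22, 31, 39]
New median = 23/2

Answer: 23/2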